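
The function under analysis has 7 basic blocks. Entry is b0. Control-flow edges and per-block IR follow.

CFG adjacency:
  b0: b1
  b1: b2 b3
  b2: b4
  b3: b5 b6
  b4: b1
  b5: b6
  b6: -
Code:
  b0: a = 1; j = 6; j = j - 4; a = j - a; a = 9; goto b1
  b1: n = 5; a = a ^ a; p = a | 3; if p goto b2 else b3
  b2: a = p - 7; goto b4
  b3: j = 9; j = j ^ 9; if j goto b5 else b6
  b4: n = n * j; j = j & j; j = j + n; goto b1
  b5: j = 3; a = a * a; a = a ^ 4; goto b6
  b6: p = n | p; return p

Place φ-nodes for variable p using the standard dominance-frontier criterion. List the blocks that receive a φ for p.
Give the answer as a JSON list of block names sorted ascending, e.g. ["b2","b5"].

Answer: ["b1"]

Analysis:
idom tree: b1←b0 b2←b1 b3←b1 b4←b2 b5←b3 b6←b3
Dom at joins:
  b1: preds {b0,b4}: {b0} ∩ {b0,b1,b2,b4} = {b0}; idom=b0
  b6: preds {b3,b5}: {b0,b1,b3} ∩ {b0,b1,b3,b5} = {b0,b1,b3}; idom=b3

Frontier:
  join b1 pred b0: · stop@b0
  join b1 pred b4: b4→b2→b1 stop@b0
  join b6 pred b3: · stop@b3
  join b6 pred b5: b5 stop@b3
  b0 → ∅
  b1 → {b1}
  b2 → {b1}
  b3 → ∅
  b4 → {b1}
  b5 → {b6}
  b6 → ∅

φ for p: defs {b1,b6}
  DF⁺ = {b1}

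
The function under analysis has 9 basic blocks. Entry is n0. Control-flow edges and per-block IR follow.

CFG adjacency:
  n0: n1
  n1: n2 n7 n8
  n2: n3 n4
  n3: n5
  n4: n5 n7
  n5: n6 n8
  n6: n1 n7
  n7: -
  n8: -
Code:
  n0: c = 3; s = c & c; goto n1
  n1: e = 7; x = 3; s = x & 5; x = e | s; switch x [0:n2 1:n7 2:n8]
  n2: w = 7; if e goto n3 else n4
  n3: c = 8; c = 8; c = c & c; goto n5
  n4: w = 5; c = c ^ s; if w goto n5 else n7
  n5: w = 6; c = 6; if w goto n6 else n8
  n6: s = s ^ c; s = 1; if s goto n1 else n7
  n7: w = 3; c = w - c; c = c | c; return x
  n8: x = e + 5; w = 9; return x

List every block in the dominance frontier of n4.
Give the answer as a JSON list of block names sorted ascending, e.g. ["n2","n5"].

idom tree: n1←n0 n2←n1 n3←n2 n4←n2 n5←n2 n6←n5 n7←n1 n8←n1
Dom∩ at merges:
  n1: preds {n0,n6}: {n0} ∩ {n0,n1,n2,n5,n6} = {n0}; idom=n0
  n5: preds {n3,n4}: {n0,n1,n2,n3} ∩ {n0,n1,n2,n4} = {n0,n1,n2}; idom=n2
  n7: preds {n1,n4,n6}: {n0,n1} ∩ {n0,n1,n2,n4} ∩ {n0,n1,n2,n5,n6} = {n0,n1}; idom=n1
  n8: preds {n1,n5}: {n0,n1} ∩ {n0,n1,n2,n5} = {n0,n1}; idom=n1

DF derivation:
  join n1 pred n0: · stop@n0
  join n1 pred n6: n6→n5→n2→n1 stop@n0
  join n5 pred n3: n3 stop@n2
  join n5 pred n4: n4 stop@n2
  join n7 pred n1: · stop@n1
  join n7 pred n4: n4→n2 stop@n1
  join n7 pred n6: n6→n5→n2 stop@n1
  join n8 pred n1: · stop@n1
  join n8 pred n5: n5→n2 stop@n1
  n0 → ∅
  n1 → {n1}
  n2 → {n1,n7,n8}
  n3 → {n5}
  n4 → {n5,n7}
  n5 → {n1,n7,n8}
  n6 → {n1,n7}
  n7 → ∅
  n8 → ∅

DF(n4) = ["n5", "n7"]

Answer: ["n5", "n7"]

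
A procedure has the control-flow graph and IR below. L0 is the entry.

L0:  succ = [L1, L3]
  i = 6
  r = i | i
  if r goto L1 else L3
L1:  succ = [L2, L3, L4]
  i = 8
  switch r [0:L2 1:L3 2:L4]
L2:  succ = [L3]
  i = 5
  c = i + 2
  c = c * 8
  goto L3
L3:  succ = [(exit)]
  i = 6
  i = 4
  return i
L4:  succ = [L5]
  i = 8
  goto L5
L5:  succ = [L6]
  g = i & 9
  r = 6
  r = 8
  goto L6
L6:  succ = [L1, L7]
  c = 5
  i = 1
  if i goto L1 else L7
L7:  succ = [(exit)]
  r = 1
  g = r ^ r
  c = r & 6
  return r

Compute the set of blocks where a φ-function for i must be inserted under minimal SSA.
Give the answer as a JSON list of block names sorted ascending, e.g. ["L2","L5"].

Answer: ["L1", "L3"]

Derivation:
idom tree: L1←L0 L2←L1 L3←L0 L4←L1 L5←L4 L6←L5 L7←L6
Dom∩ at merges:
  L1: preds {L0,L6}: {L0} ∩ {L0,L1,L4,L5,L6} = {L0}; idom=L0
  L3: preds {L0,L1,L2}: {L0} ∩ {L0,L1} ∩ {L0,L1,L2} = {L0}; idom=L0

DF walk-up:
  join L1 pred L0: · stop@L0
  join L1 pred L6: L6→L5→L4→L1 stop@L0
  join L3 pred L0: · stop@L0
  join L3 pred L1: L1 stop@L0
  join L3 pred L2: L2→L1 stop@L0
  L0 → ∅
  L1 → {L1,L3}
  L2 → {L3}
  L3 → ∅
  L4 → {L1}
  L5 → {L1}
  L6 → {L1}
  L7 → ∅

φ for i: defs {L0,L1,L2,L3,L4,L6}
  DF⁺ = {L1,L3}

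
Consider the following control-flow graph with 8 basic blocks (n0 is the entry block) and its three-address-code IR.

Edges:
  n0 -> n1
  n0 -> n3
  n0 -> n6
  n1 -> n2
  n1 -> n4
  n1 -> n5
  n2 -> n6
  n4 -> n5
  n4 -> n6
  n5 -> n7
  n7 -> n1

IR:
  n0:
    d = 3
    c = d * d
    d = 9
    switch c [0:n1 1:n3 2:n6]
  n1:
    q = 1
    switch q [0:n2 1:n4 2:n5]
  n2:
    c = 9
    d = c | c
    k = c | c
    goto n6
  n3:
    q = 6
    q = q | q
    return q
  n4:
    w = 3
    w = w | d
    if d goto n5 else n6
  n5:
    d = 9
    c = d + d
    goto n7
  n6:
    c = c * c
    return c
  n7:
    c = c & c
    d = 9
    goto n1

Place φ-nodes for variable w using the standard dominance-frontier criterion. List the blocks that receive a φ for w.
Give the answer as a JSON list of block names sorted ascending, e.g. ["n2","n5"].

idom tree: n1←n0 n2←n1 n3←n0 n4←n1 n5←n1 n6←n0 n7←n5
Dom at joins:
  n1: preds {n0,n7}: {n0} ∩ {n0,n1,n5,n7} = {n0}; idom=n0
  n5: preds {n1,n4}: {n0,n1} ∩ {n0,n1,n4} = {n0,n1}; idom=n1
  n6: preds {n0,n2,n4}: {n0} ∩ {n0,n1,n2} ∩ {n0,n1,n4} = {n0}; idom=n0

DF derivation:
  n1←n0: walk · to n0
  n1←n7: walk n7→n5→n1 to n0
  n5←n1: walk · to n1
  n5←n4: walk n4 to n1
  n6←n0: walk · to n0
  n6←n2: walk n2→n1 to n0
  n6←n4: walk n4→n1 to n0
  n0: DF=∅
  n1: DF={n1,n6}
  n2: DF={n6}
  n3: DF=∅
  n4: DF={n5,n6}
  n5: DF={n1}
  n6: DF=∅
  n7: DF={n1}

φ for w: defs {n4}
  DF⁺ = {n1,n5,n6}

Answer: ["n1", "n5", "n6"]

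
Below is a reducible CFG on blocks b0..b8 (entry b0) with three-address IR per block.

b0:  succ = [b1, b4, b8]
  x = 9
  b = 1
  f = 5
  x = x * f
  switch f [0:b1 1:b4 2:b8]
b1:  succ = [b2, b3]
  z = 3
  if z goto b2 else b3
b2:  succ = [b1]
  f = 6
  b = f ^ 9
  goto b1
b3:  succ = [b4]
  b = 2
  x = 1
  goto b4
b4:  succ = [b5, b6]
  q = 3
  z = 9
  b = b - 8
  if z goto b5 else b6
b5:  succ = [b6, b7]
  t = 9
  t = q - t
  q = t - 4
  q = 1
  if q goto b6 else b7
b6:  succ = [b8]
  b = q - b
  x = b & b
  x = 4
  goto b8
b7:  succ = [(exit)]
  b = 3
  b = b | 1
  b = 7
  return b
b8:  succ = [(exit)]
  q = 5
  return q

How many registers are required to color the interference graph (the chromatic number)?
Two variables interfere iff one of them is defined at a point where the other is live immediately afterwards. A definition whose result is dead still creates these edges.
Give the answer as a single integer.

def/use:
  b0: {b,f,x} / ∅
  b1: {z} / ∅
  b2: {b,f} / ∅
  b3: {b,x} / ∅
  b4: {b,q,z} / {b}
  b5: {q,t} / {q}
  b6: {b,x} / {b,q}
  b7: {b} / ∅
  b8: {q} / ∅

Backward fixpoint:
  b0 li=∅ lo={b}
  b1 li=∅ lo=∅
  b2 li=∅ lo=∅
  b3 li=∅ lo={b}
  b4 li={b} lo={b,q}
  b5 li={b,q} lo={b,q}
  b6 li={b,q} lo=∅
  b7 li=∅ lo=∅
  b8 li=∅ lo=∅

Interference:
  b — {f,q,t,x,z}
  f — {b,x}
  q — {b,t,z}
  t — {b,q}
  x — {b,f}
  z — {b,q}

Registers:
  lower bound: {b,f,x} mutually conflict ⇒ χ ≥ 3
  3-colouring: c0={b}  c1={f,q}  c2={t,x,z}
  χ = 3

Answer: 3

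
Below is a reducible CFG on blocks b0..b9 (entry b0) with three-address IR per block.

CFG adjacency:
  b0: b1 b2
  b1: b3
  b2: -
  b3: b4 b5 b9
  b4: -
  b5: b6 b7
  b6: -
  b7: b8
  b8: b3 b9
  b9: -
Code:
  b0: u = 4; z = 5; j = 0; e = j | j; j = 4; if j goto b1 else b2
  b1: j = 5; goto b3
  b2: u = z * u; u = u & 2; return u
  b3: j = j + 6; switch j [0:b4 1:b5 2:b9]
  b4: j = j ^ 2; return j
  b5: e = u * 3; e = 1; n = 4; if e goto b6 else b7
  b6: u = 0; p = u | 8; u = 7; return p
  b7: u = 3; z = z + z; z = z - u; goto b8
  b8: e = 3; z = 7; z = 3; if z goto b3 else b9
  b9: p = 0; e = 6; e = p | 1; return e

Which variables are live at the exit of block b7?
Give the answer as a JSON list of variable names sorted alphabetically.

Answer: ["j", "u"]

Analysis:
Per-block:
  b0: def={e,j,u,z} ue=∅
  b1: def={j} ue=∅
  b2: def={u} ue={u,z}
  b3: def={j} ue={j}
  b4: def={j} ue={j}
  b5: def={e,n} ue={u}
  b6: def={p,u} ue=∅
  b7: def={u,z} ue={z}
  b8: def={e,z} ue=∅
  b9: def={e,p} ue=∅

Live sets:
  live b0: ∅→{u,z}
  live b1: {u,z}→{j,u,z}
  live b2: {u,z}→∅
  live b3: {j,u,z}→{j,u,z}
  live b4: {j}→∅
  live b5: {j,u,z}→{j,z}
  live b6: ∅→∅
  live b7: {j,z}→{j,u}
  live b8: {j,u}→{j,u,z}
  live b9: ∅→∅

live-out(b7) = ["j", "u"]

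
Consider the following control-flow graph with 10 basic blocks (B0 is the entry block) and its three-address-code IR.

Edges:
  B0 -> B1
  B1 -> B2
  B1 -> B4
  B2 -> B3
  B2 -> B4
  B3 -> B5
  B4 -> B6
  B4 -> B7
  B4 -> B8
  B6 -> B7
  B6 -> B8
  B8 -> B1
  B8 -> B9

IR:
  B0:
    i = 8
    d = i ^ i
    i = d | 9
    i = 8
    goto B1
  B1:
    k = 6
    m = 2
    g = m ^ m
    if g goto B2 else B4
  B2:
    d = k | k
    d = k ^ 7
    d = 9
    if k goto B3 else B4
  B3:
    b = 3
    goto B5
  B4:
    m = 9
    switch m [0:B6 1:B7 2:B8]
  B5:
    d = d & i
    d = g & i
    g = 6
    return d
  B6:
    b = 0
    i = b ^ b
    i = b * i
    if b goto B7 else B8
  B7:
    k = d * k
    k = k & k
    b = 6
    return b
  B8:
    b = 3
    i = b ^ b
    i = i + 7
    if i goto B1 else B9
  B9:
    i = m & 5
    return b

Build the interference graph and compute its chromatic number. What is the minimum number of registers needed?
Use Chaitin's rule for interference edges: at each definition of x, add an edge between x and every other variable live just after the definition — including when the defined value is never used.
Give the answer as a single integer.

Answer: 5

Analysis:
Block summaries:
  B0: {d,i} / ∅
  B1: {g,k,m} / ∅
  B2: {d} / {k}
  B3: {b} / ∅
  B4: {m} / ∅
  B5: {d,g} / {d,g,i}
  B6: {b,i} / ∅
  B7: {b,k} / {d,k}
  B8: {b,i} / ∅
  B9: {i} / {b,m}

Live sets:
  live B0: ∅→{d,i}
  live B1: {d,i}→{d,g,i,k}
  live B2: {g,i,k}→{d,g,i,k}
  live B3: {d,g,i}→{d,g,i}
  live B4: {d,k}→{d,k,m}
  live B5: {d,g,i}→∅
  live B6: {d,k,m}→{d,k,m}
  live B7: {d,k}→∅
  live B8: {d,m}→{b,d,i,m}
  live B9: {b,m}→∅

Interfere edges:
  b↔{d,g,i,k,m}
  d↔{b,g,i,k,m}
  g↔{b,d,i,k}
  i↔{b,d,g,k,m}
  k↔{b,d,g,i,m}
  m↔{b,d,i,k}

Colouring:
  lower bound: {b,d,g,i,k} mutually conflict ⇒ χ ≥ 5
  assign b→r0 d→r1 g→r4 i→r2 k→r3 m→r4 — no edge inside a register ⇒ χ ≤ 5
  χ = 5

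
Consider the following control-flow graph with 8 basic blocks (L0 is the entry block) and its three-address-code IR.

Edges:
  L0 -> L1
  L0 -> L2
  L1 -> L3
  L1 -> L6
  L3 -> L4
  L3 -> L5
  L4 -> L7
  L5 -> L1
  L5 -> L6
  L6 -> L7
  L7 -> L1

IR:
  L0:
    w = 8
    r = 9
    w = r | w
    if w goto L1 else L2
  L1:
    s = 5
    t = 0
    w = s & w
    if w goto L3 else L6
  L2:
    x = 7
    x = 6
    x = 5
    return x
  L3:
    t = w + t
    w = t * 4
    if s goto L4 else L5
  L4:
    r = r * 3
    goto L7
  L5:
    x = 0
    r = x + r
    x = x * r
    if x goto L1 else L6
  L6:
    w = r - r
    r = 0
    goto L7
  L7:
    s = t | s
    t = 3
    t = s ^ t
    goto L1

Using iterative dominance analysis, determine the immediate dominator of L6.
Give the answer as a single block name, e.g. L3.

Answer: L1

Derivation:
idom tree: L1←L0 L2←L0 L3←L1 L4←L3 L5←L3 L6←L1 L7←L1
Join-block Dom:
  L1: preds {L0,L5,L7}: {L0} ∩ {L0,L1,L3,L5} ∩ {L0,L1,L7} = {L0}; idom=L0
  L6: preds {L1,L5}: {L0,L1} ∩ {L0,L1,L3,L5} = {L0,L1}; idom=L1
  L7: preds {L4,L6}: {L0,L1,L3,L4} ∩ {L0,L1,L6} = {L0,L1}; idom=L1

idom(L6) = L1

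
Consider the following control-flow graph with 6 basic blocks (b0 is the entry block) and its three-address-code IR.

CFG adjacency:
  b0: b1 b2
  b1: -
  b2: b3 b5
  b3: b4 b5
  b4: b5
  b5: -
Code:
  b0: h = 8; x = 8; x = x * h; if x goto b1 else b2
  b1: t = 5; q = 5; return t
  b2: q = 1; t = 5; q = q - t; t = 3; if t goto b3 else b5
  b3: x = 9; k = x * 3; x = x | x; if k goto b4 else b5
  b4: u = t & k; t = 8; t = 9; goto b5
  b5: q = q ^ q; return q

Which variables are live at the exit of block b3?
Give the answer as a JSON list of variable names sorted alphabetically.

Answer: ["k", "q", "t"]

Working:
def/use:
  b0: def={h,x} ue=∅
  b1: def={q,t} ue=∅
  b2: def={q,t} ue=∅
  b3: def={k,x} ue=∅
  b4: def={t,u} ue={k,t}
  b5: def={q} ue={q}

Liveness:
  b0 li=∅ lo=∅
  b1 li=∅ lo=∅
  b2 li=∅ lo={q,t}
  b3 li={q,t} lo={k,q,t}
  b4 li={k,q,t} lo={q}
  b5 li={q} lo=∅

live-out(b3) = ["k", "q", "t"]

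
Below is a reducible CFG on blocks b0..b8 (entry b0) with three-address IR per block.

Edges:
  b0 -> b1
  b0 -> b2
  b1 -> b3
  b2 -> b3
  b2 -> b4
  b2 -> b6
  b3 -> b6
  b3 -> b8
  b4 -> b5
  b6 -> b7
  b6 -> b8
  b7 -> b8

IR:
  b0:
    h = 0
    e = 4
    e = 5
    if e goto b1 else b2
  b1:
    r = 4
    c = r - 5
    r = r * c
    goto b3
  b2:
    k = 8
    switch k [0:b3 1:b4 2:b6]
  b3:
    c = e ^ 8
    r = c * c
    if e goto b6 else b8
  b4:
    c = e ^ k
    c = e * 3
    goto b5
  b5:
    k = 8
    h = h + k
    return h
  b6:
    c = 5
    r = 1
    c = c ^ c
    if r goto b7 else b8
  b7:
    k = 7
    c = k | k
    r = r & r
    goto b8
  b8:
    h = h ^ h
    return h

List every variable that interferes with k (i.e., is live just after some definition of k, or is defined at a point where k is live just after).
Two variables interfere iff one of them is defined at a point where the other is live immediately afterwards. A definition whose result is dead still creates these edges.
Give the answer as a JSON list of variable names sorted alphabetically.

Answer: ["e", "h", "r"]

Analysis:
def/use:
  b0: def={e,h} ue=∅
  b1: def={c,r} ue=∅
  b2: def={k} ue=∅
  b3: def={c,r} ue={e}
  b4: def={c} ue={e,k}
  b5: def={h,k} ue={h}
  b6: def={c,r} ue=∅
  b7: def={c,k,r} ue={r}
  b8: def={h} ue={h}

Live sets:
  b0: in=∅ out={e,h}
  b1: in={e,h} out={e,h}
  b2: in={e,h} out={e,h,k}
  b3: in={e,h} out={h}
  b4: in={e,h,k} out={h}
  b5: in={h} out=∅
  b6: in={h} out={h,r}
  b7: in={h,r} out={h}
  b8: in={h} out=∅

Interfere edges:
  c: {e,h,r}
  e: {c,h,k,r}
  h: {c,e,k,r}
  k: {e,h,r}
  r: {c,e,h,k}

N(k) = ["e", "h", "r"]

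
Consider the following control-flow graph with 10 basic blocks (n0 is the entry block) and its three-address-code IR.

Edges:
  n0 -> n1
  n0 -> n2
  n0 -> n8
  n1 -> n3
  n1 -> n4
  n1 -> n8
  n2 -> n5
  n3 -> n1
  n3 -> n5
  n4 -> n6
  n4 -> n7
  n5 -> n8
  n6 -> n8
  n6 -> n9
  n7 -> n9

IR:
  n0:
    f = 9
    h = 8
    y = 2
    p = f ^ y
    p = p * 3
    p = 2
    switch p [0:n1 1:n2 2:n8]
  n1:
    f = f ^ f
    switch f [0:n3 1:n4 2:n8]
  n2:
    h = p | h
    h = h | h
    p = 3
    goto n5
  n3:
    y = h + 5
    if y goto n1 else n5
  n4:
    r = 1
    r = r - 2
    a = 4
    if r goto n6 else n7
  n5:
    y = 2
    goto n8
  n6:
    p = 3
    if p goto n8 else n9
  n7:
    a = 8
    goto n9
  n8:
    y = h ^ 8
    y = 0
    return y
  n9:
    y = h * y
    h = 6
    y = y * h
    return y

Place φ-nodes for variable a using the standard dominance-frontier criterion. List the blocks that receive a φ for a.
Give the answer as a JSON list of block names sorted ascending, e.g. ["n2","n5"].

Answer: ["n8", "n9"]

Analysis:
idom tree: n1←n0 n2←n0 n3←n1 n4←n1 n5←n0 n6←n4 n7←n4 n8←n0 n9←n4
Join-block Dom:
  n1: preds {n0,n3}: {n0} ∩ {n0,n1,n3} = {n0}; idom=n0
  n5: preds {n2,n3}: {n0,n2} ∩ {n0,n1,n3} = {n0}; idom=n0
  n8: preds {n0,n1,n5,n6}: {n0} ∩ {n0,n1} ∩ {n0,n5} ∩ {n0,n1,n4,n6} = {n0}; idom=n0
  n9: preds {n6,n7}: {n0,n1,n4,n6} ∩ {n0,n1,n4,n7} = {n0,n1,n4}; idom=n4

Frontier:
  join n1 pred n0: · stop@n0
  join n1 pred n3: n3→n1 stop@n0
  join n5 pred n2: n2 stop@n0
  join n5 pred n3: n3→n1 stop@n0
  join n8 pred n0: · stop@n0
  join n8 pred n1: n1 stop@n0
  join n8 pred n5: n5 stop@n0
  join n8 pred n6: n6→n4→n1 stop@n0
  join n9 pred n6: n6 stop@n4
  join n9 pred n7: n7 stop@n4
  n0: DF=∅
  n1: DF={n1,n5,n8}
  n2: DF={n5}
  n3: DF={n1,n5}
  n4: DF={n8}
  n5: DF={n8}
  n6: DF={n8,n9}
  n7: DF={n9}
  n8: DF=∅
  n9: DF=∅

φ for a: defs {n4,n7}
  DF⁺ = {n8,n9}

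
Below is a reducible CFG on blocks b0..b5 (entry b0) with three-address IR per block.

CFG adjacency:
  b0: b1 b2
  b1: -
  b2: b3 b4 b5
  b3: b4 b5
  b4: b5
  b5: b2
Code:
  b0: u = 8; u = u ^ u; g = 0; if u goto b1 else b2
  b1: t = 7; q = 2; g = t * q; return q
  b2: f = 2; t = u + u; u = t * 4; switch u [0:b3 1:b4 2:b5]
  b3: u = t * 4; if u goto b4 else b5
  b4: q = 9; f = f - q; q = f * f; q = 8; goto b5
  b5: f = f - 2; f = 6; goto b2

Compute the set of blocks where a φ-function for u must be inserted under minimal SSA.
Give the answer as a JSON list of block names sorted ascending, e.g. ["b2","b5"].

Answer: ["b2", "b4", "b5"]

Derivation:
idom tree: b1←b0 b2←b0 b3←b2 b4←b2 b5←b2
Dom∩ at merges:
  b2: preds {b0,b5}: {b0} ∩ {b0,b2,b5} = {b0}; idom=b0
  b4: preds {b2,b3}: {b0,b2} ∩ {b0,b2,b3} = {b0,b2}; idom=b2
  b5: preds {b2,b3,b4}: {b0,b2} ∩ {b0,b2,b3} ∩ {b0,b2,b4} = {b0,b2}; idom=b2

DF walk-up:
  b2←b0: walk · to b0
  b2←b5: walk b5→b2 to b0
  b4←b2: walk · to b2
  b4←b3: walk b3 to b2
  b5←b2: walk · to b2
  b5←b3: walk b3 to b2
  b5←b4: walk b4 to b2
  b0: DF=∅
  b1: DF=∅
  b2: DF={b2}
  b3: DF={b4,b5}
  b4: DF={b5}
  b5: DF={b2}

φ for u: defs {b0,b2,b3}
  DF⁺ = {b2,b4,b5}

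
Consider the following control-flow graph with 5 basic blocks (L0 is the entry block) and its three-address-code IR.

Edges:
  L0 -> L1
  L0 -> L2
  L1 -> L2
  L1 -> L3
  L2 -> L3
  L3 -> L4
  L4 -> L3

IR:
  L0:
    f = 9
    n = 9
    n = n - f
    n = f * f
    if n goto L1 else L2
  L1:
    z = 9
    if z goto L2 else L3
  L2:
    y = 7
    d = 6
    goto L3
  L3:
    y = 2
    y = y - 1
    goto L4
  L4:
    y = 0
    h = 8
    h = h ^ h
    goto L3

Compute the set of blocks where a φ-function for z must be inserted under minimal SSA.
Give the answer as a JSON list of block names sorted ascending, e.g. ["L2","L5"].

Answer: ["L2", "L3"]

Working:
idom tree: L1←L0 L2←L0 L3←L0 L4←L3
Dom at joins:
  L2: preds {L0,L1}: {L0} ∩ {L0,L1} = {L0}; idom=L0
  L3: preds {L1,L2,L4}: {L0,L1} ∩ {L0,L2} ∩ {L0,L3,L4} = {L0}; idom=L0

DF derivation:
  join L2 pred L0: · stop@L0
  join L2 pred L1: L1 stop@L0
  join L3 pred L1: L1 stop@L0
  join L3 pred L2: L2 stop@L0
  join L3 pred L4: L4→L3 stop@L0
  DF(L0)=∅
  DF(L1)={L2,L3}
  DF(L2)={L3}
  DF(L3)={L3}
  DF(L4)={L3}

φ for z: defs {L1}
  DF⁺ = {L2,L3}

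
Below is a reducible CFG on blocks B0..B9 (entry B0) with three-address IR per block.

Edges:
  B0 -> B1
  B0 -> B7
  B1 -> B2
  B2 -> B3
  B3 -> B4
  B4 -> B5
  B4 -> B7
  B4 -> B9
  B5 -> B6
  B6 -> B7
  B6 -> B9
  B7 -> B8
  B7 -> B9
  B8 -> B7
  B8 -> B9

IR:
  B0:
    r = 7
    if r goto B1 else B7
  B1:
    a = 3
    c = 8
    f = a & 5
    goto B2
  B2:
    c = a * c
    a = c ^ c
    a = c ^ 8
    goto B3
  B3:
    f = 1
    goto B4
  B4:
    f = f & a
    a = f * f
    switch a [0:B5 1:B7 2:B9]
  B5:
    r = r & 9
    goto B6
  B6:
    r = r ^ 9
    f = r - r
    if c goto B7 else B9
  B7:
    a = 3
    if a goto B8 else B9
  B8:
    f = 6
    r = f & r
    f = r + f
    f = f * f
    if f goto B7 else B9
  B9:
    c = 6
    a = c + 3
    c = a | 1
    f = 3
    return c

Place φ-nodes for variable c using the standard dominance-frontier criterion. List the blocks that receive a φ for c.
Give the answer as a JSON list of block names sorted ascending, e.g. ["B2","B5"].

idom tree: B1←B0 B2←B1 B3←B2 B4←B3 B5←B4 B6←B5 B7←B0 B8←B7 B9←B0
Dom∩ at merges:
  B7: preds {B0,B4,B6,B8}: {B0} ∩ {B0,B1,B2,B3,B4} ∩ {B0,B1,B2,B3,B4,B5,B6} ∩ {B0,B7,B8} = {B0}; idom=B0
  B9: preds {B4,B6,B7,B8}: {B0,B1,B2,B3,B4} ∩ {B0,B1,B2,B3,B4,B5,B6} ∩ {B0,B7} ∩ {B0,B7,B8} = {B0}; idom=B0

Frontier:
  B7←B0: walk · to B0
  B7←B4: walk B4→B3→B2→B1 to B0
  B7←B6: walk B6→B5→B4→B3→B2→B1 to B0
  B7←B8: walk B8→B7 to B0
  B9←B4: walk B4→B3→B2→B1 to B0
  B9←B6: walk B6→B5→B4→B3→B2→B1 to B0
  B9←B7: walk B7 to B0
  B9←B8: walk B8→B7 to B0
  B0: DF=∅
  B1: DF={B7,B9}
  B2: DF={B7,B9}
  B3: DF={B7,B9}
  B4: DF={B7,B9}
  B5: DF={B7,B9}
  B6: DF={B7,B9}
  B7: DF={B7,B9}
  B8: DF={B7,B9}
  B9: DF=∅

φ for c: defs {B1,B2,B9}
  DF⁺ = {B7,B9}

Answer: ["B7", "B9"]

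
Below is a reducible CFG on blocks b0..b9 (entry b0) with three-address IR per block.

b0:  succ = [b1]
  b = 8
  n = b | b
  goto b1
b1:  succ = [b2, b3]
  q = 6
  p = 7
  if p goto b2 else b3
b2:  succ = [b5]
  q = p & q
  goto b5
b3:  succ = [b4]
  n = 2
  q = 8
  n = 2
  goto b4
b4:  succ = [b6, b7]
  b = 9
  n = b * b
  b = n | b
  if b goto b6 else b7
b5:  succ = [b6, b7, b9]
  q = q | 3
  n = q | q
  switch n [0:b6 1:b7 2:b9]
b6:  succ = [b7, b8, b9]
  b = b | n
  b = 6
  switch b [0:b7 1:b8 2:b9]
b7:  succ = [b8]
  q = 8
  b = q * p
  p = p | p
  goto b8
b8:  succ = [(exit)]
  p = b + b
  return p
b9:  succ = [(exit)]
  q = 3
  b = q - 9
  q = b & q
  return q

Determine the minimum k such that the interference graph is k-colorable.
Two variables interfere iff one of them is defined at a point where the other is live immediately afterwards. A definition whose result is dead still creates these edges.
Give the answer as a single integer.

def/use:
  b0: {b,n} / ∅
  b1: {p,q} / ∅
  b2: {q} / {p,q}
  b3: {n,q} / ∅
  b4: {b,n} / ∅
  b5: {n,q} / {q}
  b6: {b} / {b,n}
  b7: {b,p,q} / {p}
  b8: {p} / {b}
  b9: {b,q} / ∅

Backward fixpoint:
  b0: in=∅ out={b}
  b1: in={b} out={b,p,q}
  b2: in={b,p,q} out={b,p,q}
  b3: in={p} out={p}
  b4: in={p} out={b,n,p}
  b5: in={b,p,q} out={b,n,p}
  b6: in={b,n,p} out={b,p}
  b7: in={p} out={b}
  b8: in={b} out=∅
  b9: in=∅ out=∅

Conflict graph:
  b↔{n,p,q}
  n↔{b,p}
  p↔{b,n,q}
  q↔{b,p}

Chromatic number:
  {b,n,p} pairwise interfere (3-clique) ⇒ χ ≥ 3
  3-colouring: c0={b}  c1={p}  c2={n,q}
  χ = 3

Answer: 3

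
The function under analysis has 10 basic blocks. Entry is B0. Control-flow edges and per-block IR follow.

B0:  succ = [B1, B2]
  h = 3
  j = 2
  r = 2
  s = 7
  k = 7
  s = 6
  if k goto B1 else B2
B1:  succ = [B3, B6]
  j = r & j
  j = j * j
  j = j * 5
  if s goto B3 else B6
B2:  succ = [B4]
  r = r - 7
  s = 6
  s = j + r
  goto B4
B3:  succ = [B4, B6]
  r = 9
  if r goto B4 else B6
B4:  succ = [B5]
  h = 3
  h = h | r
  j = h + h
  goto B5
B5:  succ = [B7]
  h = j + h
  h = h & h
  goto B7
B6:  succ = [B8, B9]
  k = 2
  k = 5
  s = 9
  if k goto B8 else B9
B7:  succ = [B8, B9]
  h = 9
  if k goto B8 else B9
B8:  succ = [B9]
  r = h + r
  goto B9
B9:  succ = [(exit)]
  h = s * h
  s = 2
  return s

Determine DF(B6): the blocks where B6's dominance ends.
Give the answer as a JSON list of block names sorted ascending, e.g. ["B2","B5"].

idom tree: B1←B0 B2←B0 B3←B1 B4←B0 B5←B4 B6←B1 B7←B5 B8←B0 B9←B0
Dom∩ at merges:
  B4: preds {B2,B3}: {B0,B2} ∩ {B0,B1,B3} = {B0}; idom=B0
  B6: preds {B1,B3}: {B0,B1} ∩ {B0,B1,B3} = {B0,B1}; idom=B1
  B8: preds {B6,B7}: {B0,B1,B6} ∩ {B0,B4,B5,B7} = {B0}; idom=B0
  B9: preds {B6,B7,B8}: {B0,B1,B6} ∩ {B0,B4,B5,B7} ∩ {B0,B8} = {B0}; idom=B0

DF derivation:
  join B4 pred B2: B2 stop@B0
  join B4 pred B3: B3→B1 stop@B0
  join B6 pred B1: · stop@B1
  join B6 pred B3: B3 stop@B1
  join B8 pred B6: B6→B1 stop@B0
  join B8 pred B7: B7→B5→B4 stop@B0
  join B9 pred B6: B6→B1 stop@B0
  join B9 pred B7: B7→B5→B4 stop@B0
  join B9 pred B8: B8 stop@B0
  B0 → ∅
  B1 → {B4,B8,B9}
  B2 → {B4}
  B3 → {B4,B6}
  B4 → {B8,B9}
  B5 → {B8,B9}
  B6 → {B8,B9}
  B7 → {B8,B9}
  B8 → {B9}
  B9 → ∅

DF(B6) = ["B8", "B9"]

Answer: ["B8", "B9"]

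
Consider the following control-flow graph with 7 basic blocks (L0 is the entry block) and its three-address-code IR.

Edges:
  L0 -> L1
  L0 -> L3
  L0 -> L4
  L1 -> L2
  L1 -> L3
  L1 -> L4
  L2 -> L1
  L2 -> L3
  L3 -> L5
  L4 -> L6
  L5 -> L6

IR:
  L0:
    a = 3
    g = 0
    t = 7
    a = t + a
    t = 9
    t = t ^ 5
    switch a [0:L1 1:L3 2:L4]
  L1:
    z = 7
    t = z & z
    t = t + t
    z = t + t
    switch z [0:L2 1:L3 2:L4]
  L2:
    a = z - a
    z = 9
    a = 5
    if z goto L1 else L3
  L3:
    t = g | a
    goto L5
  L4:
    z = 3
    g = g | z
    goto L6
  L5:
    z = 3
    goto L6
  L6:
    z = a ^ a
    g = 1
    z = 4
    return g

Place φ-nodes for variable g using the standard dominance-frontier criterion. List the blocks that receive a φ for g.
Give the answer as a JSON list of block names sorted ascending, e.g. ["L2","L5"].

idom tree: L1←L0 L2←L1 L3←L0 L4←L0 L5←L3 L6←L0
Join-block Dom:
  L1: preds {L0,L2}: {L0} ∩ {L0,L1,L2} = {L0}; idom=L0
  L3: preds {L0,L1,L2}: {L0} ∩ {L0,L1} ∩ {L0,L1,L2} = {L0}; idom=L0
  L4: preds {L0,L1}: {L0} ∩ {L0,L1} = {L0}; idom=L0
  L6: preds {L4,L5}: {L0,L4} ∩ {L0,L3,L5} = {L0}; idom=L0

DF walk-up:
  L1←L0: walk · to L0
  L1←L2: walk L2→L1 to L0
  L3←L0: walk · to L0
  L3←L1: walk L1 to L0
  L3←L2: walk L2→L1 to L0
  L4←L0: walk · to L0
  L4←L1: walk L1 to L0
  L6←L4: walk L4 to L0
  L6←L5: walk L5→L3 to L0
  L0 → ∅
  L1 → {L1,L3,L4}
  L2 → {L1,L3}
  L3 → {L6}
  L4 → {L6}
  L5 → {L6}
  L6 → ∅

φ for g: defs {L0,L4,L6}
  DF⁺ = {L6}

Answer: ["L6"]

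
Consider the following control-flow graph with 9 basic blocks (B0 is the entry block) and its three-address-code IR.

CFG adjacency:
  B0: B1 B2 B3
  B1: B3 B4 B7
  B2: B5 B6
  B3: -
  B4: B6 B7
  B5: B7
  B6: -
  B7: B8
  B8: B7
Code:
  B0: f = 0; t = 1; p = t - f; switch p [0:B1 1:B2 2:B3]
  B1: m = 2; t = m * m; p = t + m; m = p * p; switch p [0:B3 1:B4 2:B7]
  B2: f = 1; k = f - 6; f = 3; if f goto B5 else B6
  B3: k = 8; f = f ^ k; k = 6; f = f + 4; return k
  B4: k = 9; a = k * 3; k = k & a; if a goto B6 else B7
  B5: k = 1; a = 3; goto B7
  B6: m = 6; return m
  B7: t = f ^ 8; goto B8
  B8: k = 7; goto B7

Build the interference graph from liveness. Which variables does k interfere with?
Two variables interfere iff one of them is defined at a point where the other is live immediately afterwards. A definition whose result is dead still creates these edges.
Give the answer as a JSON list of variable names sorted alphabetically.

def/use:
  B0 def {f,p,t} use ∅
  B1 def {m,p,t} use ∅
  B2 def {f,k} use ∅
  B3 def {f,k} use {f}
  B4 def {a,k} use ∅
  B5 def {a,k} use ∅
  B6 def {m} use ∅
  B7 def {t} use {f}
  B8 def {k} use ∅

Backward fixpoint:
  B0: in=∅ out={f}
  B1: in={f} out={f}
  B2: in=∅ out={f}
  B3: in={f} out=∅
  B4: in={f} out={f}
  B5: in={f} out={f}
  B6: in=∅ out=∅
  B7: in={f} out={f}
  B8: in={f} out={f}

Conflict graph:
  a — {f,k}
  f — {a,k,m,p,t}
  k — {a,f}
  m — {f,p,t}
  p — {f,m}
  t — {f,m}

N(k) = ["a", "f"]

Answer: ["a", "f"]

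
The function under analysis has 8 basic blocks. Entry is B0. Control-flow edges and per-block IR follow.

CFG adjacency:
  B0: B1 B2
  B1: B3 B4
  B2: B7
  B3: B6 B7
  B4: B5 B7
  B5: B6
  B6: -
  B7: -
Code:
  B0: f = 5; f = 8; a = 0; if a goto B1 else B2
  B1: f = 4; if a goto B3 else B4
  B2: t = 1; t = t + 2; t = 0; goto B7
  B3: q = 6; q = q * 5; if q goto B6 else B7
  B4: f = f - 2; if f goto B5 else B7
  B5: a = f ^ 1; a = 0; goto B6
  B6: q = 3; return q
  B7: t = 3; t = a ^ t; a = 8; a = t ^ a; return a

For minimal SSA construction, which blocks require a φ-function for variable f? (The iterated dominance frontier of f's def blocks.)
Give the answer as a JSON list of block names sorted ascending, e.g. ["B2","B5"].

Answer: ["B6", "B7"]

Analysis:
idom tree: B1←B0 B2←B0 B3←B1 B4←B1 B5←B4 B6←B1 B7←B0
Join-block Dom:
  B6: preds {B3,B5}: {B0,B1,B3} ∩ {B0,B1,B4,B5} = {B0,B1}; idom=B1
  B7: preds {B2,B3,B4}: {B0,B2} ∩ {B0,B1,B3} ∩ {B0,B1,B4} = {B0}; idom=B0

DF derivation:
  B6←B3: walk B3 to B1
  B6←B5: walk B5→B4 to B1
  B7←B2: walk B2 to B0
  B7←B3: walk B3→B1 to B0
  B7←B4: walk B4→B1 to B0
  B0: DF=∅
  B1: DF={B7}
  B2: DF={B7}
  B3: DF={B6,B7}
  B4: DF={B6,B7}
  B5: DF={B6}
  B6: DF=∅
  B7: DF=∅

φ for f: defs {B0,B1,B4}
  DF⁺ = {B6,B7}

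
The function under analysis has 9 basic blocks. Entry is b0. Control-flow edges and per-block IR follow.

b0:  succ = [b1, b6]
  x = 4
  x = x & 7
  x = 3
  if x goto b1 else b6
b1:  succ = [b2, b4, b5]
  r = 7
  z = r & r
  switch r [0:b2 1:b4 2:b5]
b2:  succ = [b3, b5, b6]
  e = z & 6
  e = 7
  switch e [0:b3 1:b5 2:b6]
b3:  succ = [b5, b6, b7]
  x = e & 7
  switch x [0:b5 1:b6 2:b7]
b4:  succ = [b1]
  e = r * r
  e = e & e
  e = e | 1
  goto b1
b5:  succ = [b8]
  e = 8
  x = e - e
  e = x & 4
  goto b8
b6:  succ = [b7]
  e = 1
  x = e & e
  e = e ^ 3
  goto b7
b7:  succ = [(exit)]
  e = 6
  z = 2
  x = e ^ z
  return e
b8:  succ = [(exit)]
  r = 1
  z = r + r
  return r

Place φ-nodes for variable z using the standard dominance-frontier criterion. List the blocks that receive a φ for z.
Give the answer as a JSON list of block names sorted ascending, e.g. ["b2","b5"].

idom tree: b1←b0 b2←b1 b3←b2 b4←b1 b5←b1 b6←b0 b7←b0 b8←b5
Join-block Dom:
  b1: preds {b0,b4}: {b0} ∩ {b0,b1,b4} = {b0}; idom=b0
  b5: preds {b1,b2,b3}: {b0,b1} ∩ {b0,b1,b2} ∩ {b0,b1,b2,b3} = {b0,b1}; idom=b1
  b6: preds {b0,b2,b3}: {b0} ∩ {b0,b1,b2} ∩ {b0,b1,b2,b3} = {b0}; idom=b0
  b7: preds {b3,b6}: {b0,b1,b2,b3} ∩ {b0,b6} = {b0}; idom=b0

DF derivation:
  join b1 pred b0: · stop@b0
  join b1 pred b4: b4→b1 stop@b0
  join b5 pred b1: · stop@b1
  join b5 pred b2: b2 stop@b1
  join b5 pred b3: b3→b2 stop@b1
  join b6 pred b0: · stop@b0
  join b6 pred b2: b2→b1 stop@b0
  join b6 pred b3: b3→b2→b1 stop@b0
  join b7 pred b3: b3→b2→b1 stop@b0
  join b7 pred b6: b6 stop@b0
  b0 → ∅
  b1 → {b1,b6,b7}
  b2 → {b5,b6,b7}
  b3 → {b5,b6,b7}
  b4 → {b1}
  b5 → ∅
  b6 → {b7}
  b7 → ∅
  b8 → ∅

φ for z: defs {b1,b7,b8}
  DF⁺ = {b1,b6,b7}

Answer: ["b1", "b6", "b7"]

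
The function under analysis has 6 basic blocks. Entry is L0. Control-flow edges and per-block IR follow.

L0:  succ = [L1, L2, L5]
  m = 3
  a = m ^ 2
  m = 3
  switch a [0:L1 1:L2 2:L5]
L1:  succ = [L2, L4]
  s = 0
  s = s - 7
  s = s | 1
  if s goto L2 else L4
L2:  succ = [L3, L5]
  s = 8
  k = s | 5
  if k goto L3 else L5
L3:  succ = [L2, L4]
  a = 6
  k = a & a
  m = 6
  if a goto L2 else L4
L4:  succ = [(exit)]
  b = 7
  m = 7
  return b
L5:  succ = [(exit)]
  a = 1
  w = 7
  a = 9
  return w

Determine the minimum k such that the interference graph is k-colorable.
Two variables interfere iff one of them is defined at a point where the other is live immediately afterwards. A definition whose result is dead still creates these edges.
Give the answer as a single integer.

Answer: 2

Working:
Per-block:
  L0 def {a,m} use ∅
  L1 def {s} use ∅
  L2 def {k,s} use ∅
  L3 def {a,k,m} use ∅
  L4 def {b,m} use ∅
  L5 def {a,w} use ∅

Backward fixpoint:
  live L0: ∅→∅
  live L1: ∅→∅
  live L2: ∅→∅
  live L3: ∅→∅
  live L4: ∅→∅
  live L5: ∅→∅

Interfere edges:
  a — {k,m,w}
  b — {m}
  k — {a}
  m — {a,b}
  s — ∅
  w — {a}

Colouring:
  clique {a,k} ⇒ need ≥ 2
  2-colouring: R0={a,b,s}  R1={k,m,w}
  χ = 2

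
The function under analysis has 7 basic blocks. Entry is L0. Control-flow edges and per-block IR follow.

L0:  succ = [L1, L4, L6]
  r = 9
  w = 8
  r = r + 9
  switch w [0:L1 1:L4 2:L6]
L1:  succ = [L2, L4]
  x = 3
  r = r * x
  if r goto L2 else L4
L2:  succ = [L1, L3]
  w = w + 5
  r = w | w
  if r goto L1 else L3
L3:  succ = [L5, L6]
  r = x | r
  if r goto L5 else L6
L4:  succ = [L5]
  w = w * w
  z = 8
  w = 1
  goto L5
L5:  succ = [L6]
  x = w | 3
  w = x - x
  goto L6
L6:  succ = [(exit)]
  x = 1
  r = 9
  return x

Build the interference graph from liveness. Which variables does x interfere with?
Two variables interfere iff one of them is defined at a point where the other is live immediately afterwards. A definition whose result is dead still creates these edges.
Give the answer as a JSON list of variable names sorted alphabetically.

def/use:
  L0: def={r,w} ue=∅
  L1: def={r,x} ue={r}
  L2: def={r,w} ue={w}
  L3: def={r} ue={r,x}
  L4: def={w,z} ue={w}
  L5: def={w,x} ue={w}
  L6: def={r,x} ue=∅

Liveness:
  L0: in=∅ out={r,w}
  L1: in={r,w} out={w,x}
  L2: in={w,x} out={r,w,x}
  L3: in={r,w,x} out={w}
  L4: in={w} out={w}
  L5: in={w} out=∅
  L6: in=∅ out=∅

Conflict graph:
  r: {w,x}
  w: {r,x}
  x: {r,w}
  z: ∅

N(x) = ["r", "w"]

Answer: ["r", "w"]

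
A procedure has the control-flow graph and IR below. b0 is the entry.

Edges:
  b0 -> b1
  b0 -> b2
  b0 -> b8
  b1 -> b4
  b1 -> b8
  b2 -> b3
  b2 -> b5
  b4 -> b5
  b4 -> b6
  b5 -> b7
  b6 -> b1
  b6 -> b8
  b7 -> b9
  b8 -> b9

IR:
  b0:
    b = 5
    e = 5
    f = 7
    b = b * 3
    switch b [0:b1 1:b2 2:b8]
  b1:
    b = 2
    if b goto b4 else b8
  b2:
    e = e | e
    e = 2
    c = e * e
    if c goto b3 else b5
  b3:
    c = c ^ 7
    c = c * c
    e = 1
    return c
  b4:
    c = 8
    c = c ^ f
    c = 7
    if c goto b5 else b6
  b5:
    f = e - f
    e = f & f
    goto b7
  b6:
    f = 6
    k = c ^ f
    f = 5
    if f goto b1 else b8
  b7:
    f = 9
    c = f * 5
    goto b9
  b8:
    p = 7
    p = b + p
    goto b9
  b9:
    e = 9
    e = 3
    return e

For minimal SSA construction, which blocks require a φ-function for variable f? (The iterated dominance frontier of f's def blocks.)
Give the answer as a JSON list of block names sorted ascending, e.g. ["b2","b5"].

idom tree: b1←b0 b2←b0 b3←b2 b4←b1 b5←b0 b6←b4 b7←b5 b8←b0 b9←b0
Dom at joins:
  b1: preds {b0,b6}: {b0} ∩ {b0,b1,b4,b6} = {b0}; idom=b0
  b5: preds {b2,b4}: {b0,b2} ∩ {b0,b1,b4} = {b0}; idom=b0
  b8: preds {b0,b1,b6}: {b0} ∩ {b0,b1} ∩ {b0,b1,b4,b6} = {b0}; idom=b0
  b9: preds {b7,b8}: {b0,b5,b7} ∩ {b0,b8} = {b0}; idom=b0

DF walk-up:
  join b1 pred b0: · stop@b0
  join b1 pred b6: b6→b4→b1 stop@b0
  join b5 pred b2: b2 stop@b0
  join b5 pred b4: b4→b1 stop@b0
  join b8 pred b0: · stop@b0
  join b8 pred b1: b1 stop@b0
  join b8 pred b6: b6→b4→b1 stop@b0
  join b9 pred b7: b7→b5 stop@b0
  join b9 pred b8: b8 stop@b0
  DF(b0)=∅
  DF(b1)={b1,b5,b8}
  DF(b2)={b5}
  DF(b3)=∅
  DF(b4)={b1,b5,b8}
  DF(b5)={b9}
  DF(b6)={b1,b8}
  DF(b7)={b9}
  DF(b8)={b9}
  DF(b9)=∅

φ for f: defs {b0,b5,b6,b7}
  DF⁺ = {b1,b5,b8,b9}

Answer: ["b1", "b5", "b8", "b9"]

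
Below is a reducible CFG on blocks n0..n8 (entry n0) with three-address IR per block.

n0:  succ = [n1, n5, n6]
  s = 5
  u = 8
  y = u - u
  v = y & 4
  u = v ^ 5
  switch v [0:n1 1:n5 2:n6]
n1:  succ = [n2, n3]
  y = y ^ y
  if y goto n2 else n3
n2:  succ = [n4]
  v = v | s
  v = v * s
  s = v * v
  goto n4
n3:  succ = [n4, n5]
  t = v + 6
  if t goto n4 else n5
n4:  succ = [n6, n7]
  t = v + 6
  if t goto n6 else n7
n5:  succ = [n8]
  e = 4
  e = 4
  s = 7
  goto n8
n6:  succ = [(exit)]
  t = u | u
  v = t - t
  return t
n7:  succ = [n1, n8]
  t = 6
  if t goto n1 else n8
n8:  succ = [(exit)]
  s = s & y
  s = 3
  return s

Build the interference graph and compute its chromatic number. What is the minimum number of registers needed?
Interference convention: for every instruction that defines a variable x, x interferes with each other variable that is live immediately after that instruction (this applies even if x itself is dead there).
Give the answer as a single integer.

Block summaries:
  n0: def={s,u,v,y} ue=∅
  n1: def={y} ue={y}
  n2: def={s,v} ue={s,v}
  n3: def={t} ue={v}
  n4: def={t} ue={v}
  n5: def={e,s} ue=∅
  n6: def={t,v} ue={u}
  n7: def={t} ue=∅
  n8: def={s} ue={s,y}

Liveness:
  n0: in=∅ out={s,u,v,y}
  n1: in={s,u,v,y} out={s,u,v,y}
  n2: in={s,u,v,y} out={s,u,v,y}
  n3: in={s,u,v,y} out={s,u,v,y}
  n4: in={s,u,v,y} out={s,u,v,y}
  n5: in={y} out={s,y}
  n6: in={u} out=∅
  n7: in={s,u,v,y} out={s,u,v,y}
  n8: in={s,y} out=∅

Interference:
  e↔{y}
  s↔{t,u,v,y}
  t↔{s,u,v,y}
  u↔{s,t,v,y}
  v↔{s,t,u,y}
  y↔{e,s,t,u,v}

Colouring:
  {s,t,u,v,y} pairwise interfere (5-clique) ⇒ χ ≥ 5
  assign e→R1 s→R1 t→R2 u→R3 v→R4 y→R0 — no edge inside a register ⇒ χ ≤ 5
  χ = 5

Answer: 5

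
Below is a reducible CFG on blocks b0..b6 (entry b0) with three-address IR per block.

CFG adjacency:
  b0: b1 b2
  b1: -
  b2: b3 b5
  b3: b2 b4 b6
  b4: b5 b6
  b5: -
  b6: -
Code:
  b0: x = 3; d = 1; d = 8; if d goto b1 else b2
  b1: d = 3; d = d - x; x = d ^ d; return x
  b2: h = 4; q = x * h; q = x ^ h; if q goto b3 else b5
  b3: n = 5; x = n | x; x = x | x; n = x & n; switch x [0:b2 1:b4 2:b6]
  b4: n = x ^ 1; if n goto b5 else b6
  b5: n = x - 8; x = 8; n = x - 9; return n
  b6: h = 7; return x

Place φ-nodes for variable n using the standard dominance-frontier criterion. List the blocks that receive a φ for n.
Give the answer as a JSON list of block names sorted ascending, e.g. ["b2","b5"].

idom tree: b1←b0 b2←b0 b3←b2 b4←b3 b5←b2 b6←b3
Join-block Dom:
  b2: preds {b0,b3}: {b0} ∩ {b0,b2,b3} = {b0}; idom=b0
  b5: preds {b2,b4}: {b0,b2} ∩ {b0,b2,b3,b4} = {b0,b2}; idom=b2
  b6: preds {b3,b4}: {b0,b2,b3} ∩ {b0,b2,b3,b4} = {b0,b2,b3}; idom=b3

DF derivation:
  b2←b0: walk · to b0
  b2←b3: walk b3→b2 to b0
  b5←b2: walk · to b2
  b5←b4: walk b4→b3 to b2
  b6←b3: walk · to b3
  b6←b4: walk b4 to b3
  b0 → ∅
  b1 → ∅
  b2 → {b2}
  b3 → {b2,b5}
  b4 → {b5,b6}
  b5 → ∅
  b6 → ∅

φ for n: defs {b3,b4,b5}
  DF⁺ = {b2,b5,b6}

Answer: ["b2", "b5", "b6"]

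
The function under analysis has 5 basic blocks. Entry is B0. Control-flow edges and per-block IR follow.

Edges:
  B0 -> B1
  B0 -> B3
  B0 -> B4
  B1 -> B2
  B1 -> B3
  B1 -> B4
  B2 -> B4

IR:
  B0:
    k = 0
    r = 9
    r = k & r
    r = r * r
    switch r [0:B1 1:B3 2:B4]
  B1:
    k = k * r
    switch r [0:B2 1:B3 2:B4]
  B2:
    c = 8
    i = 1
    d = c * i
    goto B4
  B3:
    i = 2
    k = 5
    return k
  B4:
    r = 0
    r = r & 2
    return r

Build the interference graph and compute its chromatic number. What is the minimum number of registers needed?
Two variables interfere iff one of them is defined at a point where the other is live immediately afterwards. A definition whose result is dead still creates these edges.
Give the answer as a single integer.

Answer: 2

Working:
def/use:
  B0: {k,r} / ∅
  B1: {k} / {k,r}
  B2: {c,d,i} / ∅
  B3: {i,k} / ∅
  B4: {r} / ∅

Backward fixpoint:
  B0 li=∅ lo={k,r}
  B1 li={k,r} lo=∅
  B2 li=∅ lo=∅
  B3 li=∅ lo=∅
  B4 li=∅ lo=∅

Interference:
  c — {i}
  d — ∅
  i — {c}
  k — {r}
  r — {k}

Colouring:
  clique {c,i} ⇒ need ≥ 2
  2-colouring: c0={c,d,k}  c1={i,r}
  χ = 2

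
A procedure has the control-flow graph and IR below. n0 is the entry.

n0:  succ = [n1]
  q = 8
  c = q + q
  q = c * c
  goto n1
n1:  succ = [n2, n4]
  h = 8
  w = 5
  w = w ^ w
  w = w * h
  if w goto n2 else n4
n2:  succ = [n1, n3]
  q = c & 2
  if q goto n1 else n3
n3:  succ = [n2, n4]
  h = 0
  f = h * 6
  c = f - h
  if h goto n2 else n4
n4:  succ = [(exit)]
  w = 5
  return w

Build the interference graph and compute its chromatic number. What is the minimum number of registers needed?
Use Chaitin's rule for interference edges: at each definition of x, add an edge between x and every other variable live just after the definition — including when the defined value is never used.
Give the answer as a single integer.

Answer: 3

Analysis:
Per-block:
  n0: def={c,q} ue=∅
  n1: def={h,w} ue=∅
  n2: def={q} ue={c}
  n3: def={c,f,h} ue=∅
  n4: def={w} ue=∅

Backward fixpoint:
  n0: in=∅ out={c}
  n1: in={c} out={c}
  n2: in={c} out={c}
  n3: in=∅ out={c}
  n4: in=∅ out=∅

Interference:
  c↔{h,q,w}
  f↔{h}
  h↔{c,f,w}
  q↔{c}
  w↔{c,h}

Registers:
  lower bound: {c,h,w} mutually conflict ⇒ χ ≥ 3
  3-colouring: c0={c,f}  c1={h,q}  c2={w}
  χ = 3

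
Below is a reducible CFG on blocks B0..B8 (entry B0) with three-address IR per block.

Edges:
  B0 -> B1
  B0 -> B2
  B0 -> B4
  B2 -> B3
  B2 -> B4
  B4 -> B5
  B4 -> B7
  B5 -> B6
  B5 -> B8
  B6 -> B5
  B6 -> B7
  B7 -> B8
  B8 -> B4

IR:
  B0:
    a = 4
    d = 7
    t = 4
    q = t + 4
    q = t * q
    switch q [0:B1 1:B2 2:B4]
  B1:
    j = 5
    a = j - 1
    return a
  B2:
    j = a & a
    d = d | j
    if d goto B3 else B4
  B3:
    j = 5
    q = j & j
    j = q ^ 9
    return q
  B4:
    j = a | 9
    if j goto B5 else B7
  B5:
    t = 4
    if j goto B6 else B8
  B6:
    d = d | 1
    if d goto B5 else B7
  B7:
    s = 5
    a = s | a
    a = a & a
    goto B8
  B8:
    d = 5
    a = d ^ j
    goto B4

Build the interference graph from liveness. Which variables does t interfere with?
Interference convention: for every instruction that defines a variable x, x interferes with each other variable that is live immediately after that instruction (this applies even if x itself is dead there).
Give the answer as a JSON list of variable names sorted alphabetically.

Block summaries:
  B0 def {a,d,q,t} use ∅
  B1 def {a,j} use ∅
  B2 def {d,j} use {a,d}
  B3 def {j,q} use ∅
  B4 def {j} use {a}
  B5 def {t} use {j}
  B6 def {d} use {d}
  B7 def {a,s} use {a}
  B8 def {a,d} use {j}

Liveness:
  B0 li=∅ lo={a,d}
  B1 li=∅ lo=∅
  B2 li={a,d} lo={a,d}
  B3 li=∅ lo=∅
  B4 li={a,d} lo={a,d,j}
  B5 li={a,d,j} lo={a,d,j}
  B6 li={a,d,j} lo={a,d,j}
  B7 li={a,j} lo={j}
  B8 li={j} lo={a,d}

Interfere edges:
  a↔{d,j,q,s,t}
  d↔{a,j,q,t}
  j↔{a,d,q,s,t}
  q↔{a,d,j,t}
  s↔{a,j}
  t↔{a,d,j,q}

N(t) = ["a", "d", "j", "q"]

Answer: ["a", "d", "j", "q"]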